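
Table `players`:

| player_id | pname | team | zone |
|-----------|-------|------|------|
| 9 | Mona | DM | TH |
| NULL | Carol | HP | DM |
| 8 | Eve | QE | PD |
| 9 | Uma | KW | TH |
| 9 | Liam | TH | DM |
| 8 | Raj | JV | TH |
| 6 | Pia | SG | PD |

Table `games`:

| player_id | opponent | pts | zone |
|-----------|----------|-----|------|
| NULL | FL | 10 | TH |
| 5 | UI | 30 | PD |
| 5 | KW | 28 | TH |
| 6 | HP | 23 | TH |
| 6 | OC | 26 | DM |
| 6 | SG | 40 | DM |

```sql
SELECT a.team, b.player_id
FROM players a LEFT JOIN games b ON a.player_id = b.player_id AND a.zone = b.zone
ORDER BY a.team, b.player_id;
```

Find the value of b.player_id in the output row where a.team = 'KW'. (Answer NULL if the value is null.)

NULL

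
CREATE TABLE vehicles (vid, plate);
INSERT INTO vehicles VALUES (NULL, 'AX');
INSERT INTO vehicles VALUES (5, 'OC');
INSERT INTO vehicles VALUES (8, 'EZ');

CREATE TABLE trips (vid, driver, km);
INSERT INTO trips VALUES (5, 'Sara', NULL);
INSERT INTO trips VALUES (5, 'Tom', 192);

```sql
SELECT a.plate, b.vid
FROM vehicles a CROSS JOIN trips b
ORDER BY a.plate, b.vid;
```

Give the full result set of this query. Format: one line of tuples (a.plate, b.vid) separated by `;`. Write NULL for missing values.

(AX, 5); (AX, 5); (EZ, 5); (EZ, 5); (OC, 5); (OC, 5)

CROSS JOIN pairs every row of `vehicles` with every row of `trips`: 3 × 2 = 6 rows.
After projecting and ordering:
a.plate | b.vid
AX | 5
AX | 5
EZ | 5
EZ | 5
OC | 5
OC | 5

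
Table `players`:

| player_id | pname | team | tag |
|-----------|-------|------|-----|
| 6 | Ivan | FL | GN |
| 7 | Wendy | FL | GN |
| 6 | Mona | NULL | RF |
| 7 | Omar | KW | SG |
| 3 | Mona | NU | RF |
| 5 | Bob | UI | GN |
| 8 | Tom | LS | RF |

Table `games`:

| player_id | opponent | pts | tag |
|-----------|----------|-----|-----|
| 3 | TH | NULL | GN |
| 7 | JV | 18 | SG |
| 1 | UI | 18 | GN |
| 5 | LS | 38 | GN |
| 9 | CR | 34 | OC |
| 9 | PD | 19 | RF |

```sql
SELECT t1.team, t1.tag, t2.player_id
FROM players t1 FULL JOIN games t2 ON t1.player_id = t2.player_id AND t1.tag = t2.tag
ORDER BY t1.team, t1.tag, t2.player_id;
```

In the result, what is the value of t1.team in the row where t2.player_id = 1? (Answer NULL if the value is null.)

FULL OUTER JOIN keeps every row from both sides; unmatched rows get NULL for the other side's columns.
Matching on t1.player_id = t2.player_id AND t1.tag = t2.tag.
Matched pairs: 2; unmatched t1 rows kept: 5; unmatched t2 rows kept: 4.

NULL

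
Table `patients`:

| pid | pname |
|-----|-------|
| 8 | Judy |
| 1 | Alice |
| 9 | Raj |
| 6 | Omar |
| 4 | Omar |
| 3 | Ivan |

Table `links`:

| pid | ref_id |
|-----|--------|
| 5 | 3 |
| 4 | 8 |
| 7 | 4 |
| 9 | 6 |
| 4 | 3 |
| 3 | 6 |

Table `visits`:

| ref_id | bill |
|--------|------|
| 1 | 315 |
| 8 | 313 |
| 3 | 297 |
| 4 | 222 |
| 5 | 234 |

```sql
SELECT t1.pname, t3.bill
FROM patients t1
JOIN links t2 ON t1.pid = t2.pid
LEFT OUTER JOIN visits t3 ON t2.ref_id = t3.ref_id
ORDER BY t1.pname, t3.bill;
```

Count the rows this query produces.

Step 1 — t1 INNER JOIN t2 on pid → 4 row(s).
Then LEFT JOIN `visits t3` on ref_id: each of those 4 rows is kept; rows whose t2.ref_id has no match in t3 get NULL for t3's columns.
Result: 4 row(s).

4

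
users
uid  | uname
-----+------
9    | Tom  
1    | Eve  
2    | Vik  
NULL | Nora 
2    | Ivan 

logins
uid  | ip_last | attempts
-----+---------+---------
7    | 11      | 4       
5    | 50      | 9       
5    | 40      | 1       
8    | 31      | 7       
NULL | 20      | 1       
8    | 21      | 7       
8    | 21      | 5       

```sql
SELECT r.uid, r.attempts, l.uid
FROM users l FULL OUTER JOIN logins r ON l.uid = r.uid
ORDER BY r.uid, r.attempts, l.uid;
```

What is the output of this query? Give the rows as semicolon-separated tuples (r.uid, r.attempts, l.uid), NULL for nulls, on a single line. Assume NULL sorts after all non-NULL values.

FULL OUTER JOIN keeps every row from both sides; unmatched rows get NULL for the other side's columns.
Matching on l.uid = r.uid. A NULL in a compared column never satisfies the condition.
Matched pairs: 0; unmatched l rows kept: 5; unmatched r rows kept: 7.

(5, 1, NULL); (5, 9, NULL); (7, 4, NULL); (8, 5, NULL); (8, 7, NULL); (8, 7, NULL); (NULL, 1, NULL); (NULL, NULL, 1); (NULL, NULL, 2); (NULL, NULL, 2); (NULL, NULL, 9); (NULL, NULL, NULL)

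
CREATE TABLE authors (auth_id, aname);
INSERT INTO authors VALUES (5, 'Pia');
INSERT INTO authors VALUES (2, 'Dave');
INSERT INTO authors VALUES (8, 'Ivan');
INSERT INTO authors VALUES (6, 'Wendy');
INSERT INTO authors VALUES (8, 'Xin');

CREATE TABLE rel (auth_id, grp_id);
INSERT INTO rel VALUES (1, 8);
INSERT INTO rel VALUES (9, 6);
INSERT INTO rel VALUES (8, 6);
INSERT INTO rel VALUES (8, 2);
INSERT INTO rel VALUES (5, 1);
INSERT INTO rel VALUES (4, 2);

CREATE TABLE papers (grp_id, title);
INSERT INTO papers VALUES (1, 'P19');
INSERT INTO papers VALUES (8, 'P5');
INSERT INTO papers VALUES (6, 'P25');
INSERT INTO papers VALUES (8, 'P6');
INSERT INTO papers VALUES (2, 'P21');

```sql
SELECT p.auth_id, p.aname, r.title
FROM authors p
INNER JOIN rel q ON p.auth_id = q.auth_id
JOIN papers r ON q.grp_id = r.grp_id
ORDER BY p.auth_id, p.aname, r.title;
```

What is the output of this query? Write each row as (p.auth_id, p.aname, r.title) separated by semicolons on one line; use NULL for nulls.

(5, Pia, P19); (8, Ivan, P21); (8, Ivan, P25); (8, Xin, P21); (8, Xin, P25)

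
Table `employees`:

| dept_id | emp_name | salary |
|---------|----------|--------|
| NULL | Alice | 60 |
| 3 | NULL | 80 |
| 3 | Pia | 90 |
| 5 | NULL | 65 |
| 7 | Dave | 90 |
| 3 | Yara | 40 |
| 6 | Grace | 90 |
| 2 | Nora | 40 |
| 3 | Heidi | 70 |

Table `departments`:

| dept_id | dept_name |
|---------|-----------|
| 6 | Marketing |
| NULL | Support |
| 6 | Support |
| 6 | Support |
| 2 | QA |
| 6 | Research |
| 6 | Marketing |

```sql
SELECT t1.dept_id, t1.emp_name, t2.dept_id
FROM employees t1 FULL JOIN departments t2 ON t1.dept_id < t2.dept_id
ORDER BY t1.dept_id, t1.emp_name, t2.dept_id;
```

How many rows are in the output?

FULL OUTER JOIN keeps every row from both sides; unmatched rows get NULL for the other side's columns.
Matching on t1.dept_id < t2.dept_id. A NULL in a compared column never satisfies the condition.
Matched pairs: 30; unmatched t1 rows kept: 3; unmatched t2 rows kept: 2.
Total: 30 matched + 5 padded = 35 rows.

35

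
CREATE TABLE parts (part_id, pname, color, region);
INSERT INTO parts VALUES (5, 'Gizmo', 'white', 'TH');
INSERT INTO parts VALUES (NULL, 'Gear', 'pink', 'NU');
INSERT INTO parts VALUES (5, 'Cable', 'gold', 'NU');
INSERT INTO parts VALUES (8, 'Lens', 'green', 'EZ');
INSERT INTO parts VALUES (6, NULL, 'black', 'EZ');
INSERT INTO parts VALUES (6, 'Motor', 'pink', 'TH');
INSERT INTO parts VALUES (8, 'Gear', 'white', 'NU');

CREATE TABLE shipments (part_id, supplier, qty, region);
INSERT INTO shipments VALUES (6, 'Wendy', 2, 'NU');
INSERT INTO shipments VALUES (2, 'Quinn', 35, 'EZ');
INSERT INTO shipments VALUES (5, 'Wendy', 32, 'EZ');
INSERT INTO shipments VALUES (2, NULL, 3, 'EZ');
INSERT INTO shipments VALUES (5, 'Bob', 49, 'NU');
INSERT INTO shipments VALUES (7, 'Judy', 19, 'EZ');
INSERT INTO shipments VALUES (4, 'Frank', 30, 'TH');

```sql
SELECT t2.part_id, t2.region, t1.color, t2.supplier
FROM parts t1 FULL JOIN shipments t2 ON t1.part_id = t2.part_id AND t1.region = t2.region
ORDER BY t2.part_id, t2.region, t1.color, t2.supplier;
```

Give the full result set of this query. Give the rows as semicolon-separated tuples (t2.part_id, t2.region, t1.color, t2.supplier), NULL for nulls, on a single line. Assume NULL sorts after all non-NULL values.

(2, EZ, NULL, Quinn); (2, EZ, NULL, NULL); (4, TH, NULL, Frank); (5, EZ, NULL, Wendy); (5, NU, gold, Bob); (6, NU, NULL, Wendy); (7, EZ, NULL, Judy); (NULL, NULL, black, NULL); (NULL, NULL, green, NULL); (NULL, NULL, pink, NULL); (NULL, NULL, pink, NULL); (NULL, NULL, white, NULL); (NULL, NULL, white, NULL)

FULL OUTER JOIN keeps every row from both sides; unmatched rows get NULL for the other side's columns.
Matching on t1.part_id = t2.part_id AND t1.region = t2.region. A NULL in a compared column never satisfies the condition.
Matched pairs: 1; unmatched t1 rows kept: 6; unmatched t2 rows kept: 6.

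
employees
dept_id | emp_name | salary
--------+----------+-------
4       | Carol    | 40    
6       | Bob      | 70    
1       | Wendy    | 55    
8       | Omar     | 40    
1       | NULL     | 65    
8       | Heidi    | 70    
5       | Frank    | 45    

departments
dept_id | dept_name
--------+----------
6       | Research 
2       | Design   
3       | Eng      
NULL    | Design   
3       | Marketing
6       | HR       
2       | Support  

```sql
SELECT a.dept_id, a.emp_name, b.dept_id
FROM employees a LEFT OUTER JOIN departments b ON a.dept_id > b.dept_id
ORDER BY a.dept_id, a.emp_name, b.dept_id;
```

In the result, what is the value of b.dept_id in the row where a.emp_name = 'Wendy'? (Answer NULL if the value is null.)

LEFT JOIN keeps every row from `employees`; unmatched rows get NULL for `departments`'s columns.
Matching on a.dept_id > b.dept_id. A NULL in a compared column never satisfies the condition.
- a row (dept_id=4): matches 4 b row(s) → 4 output row(s).
- a row (dept_id=6): matches 4 b row(s) → 4 output row(s).
- a row (dept_id=1): no match → kept, b columns NULL.
- a row (dept_id=8): matches 6 b row(s) → 6 output row(s).
- a row (dept_id=1): no match → kept, b columns NULL.
- a row (dept_id=8): matches 6 b row(s) → 6 output row(s).
- a row (dept_id=5): matches 4 b row(s) → 4 output row(s).

NULL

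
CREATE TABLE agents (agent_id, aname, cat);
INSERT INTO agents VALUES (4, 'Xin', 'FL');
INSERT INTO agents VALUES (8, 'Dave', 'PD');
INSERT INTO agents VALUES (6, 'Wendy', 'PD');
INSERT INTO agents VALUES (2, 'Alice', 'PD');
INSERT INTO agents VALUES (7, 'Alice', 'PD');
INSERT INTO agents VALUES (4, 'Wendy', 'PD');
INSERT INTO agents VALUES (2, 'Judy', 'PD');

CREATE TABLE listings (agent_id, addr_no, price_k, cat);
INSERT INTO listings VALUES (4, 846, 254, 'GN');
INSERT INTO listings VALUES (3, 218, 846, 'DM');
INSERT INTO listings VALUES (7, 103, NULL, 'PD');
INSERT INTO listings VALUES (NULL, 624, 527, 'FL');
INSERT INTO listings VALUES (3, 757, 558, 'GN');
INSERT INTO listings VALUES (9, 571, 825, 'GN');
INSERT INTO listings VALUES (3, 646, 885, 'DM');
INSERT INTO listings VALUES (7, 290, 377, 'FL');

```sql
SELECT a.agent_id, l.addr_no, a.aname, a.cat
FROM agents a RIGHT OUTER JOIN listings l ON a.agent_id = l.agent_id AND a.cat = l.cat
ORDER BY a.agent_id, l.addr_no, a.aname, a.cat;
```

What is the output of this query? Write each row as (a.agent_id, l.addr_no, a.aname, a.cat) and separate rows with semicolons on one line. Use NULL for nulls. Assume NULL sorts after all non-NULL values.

RIGHT JOIN keeps every row from `listings`; unmatched rows get NULL for `agents`'s columns.
Matching on a.agent_id = l.agent_id AND a.cat = l.cat. A NULL in a compared column never satisfies the condition.
Matched pairs: 1; unmatched l rows kept: 7.

(7, 103, Alice, PD); (NULL, 218, NULL, NULL); (NULL, 290, NULL, NULL); (NULL, 571, NULL, NULL); (NULL, 624, NULL, NULL); (NULL, 646, NULL, NULL); (NULL, 757, NULL, NULL); (NULL, 846, NULL, NULL)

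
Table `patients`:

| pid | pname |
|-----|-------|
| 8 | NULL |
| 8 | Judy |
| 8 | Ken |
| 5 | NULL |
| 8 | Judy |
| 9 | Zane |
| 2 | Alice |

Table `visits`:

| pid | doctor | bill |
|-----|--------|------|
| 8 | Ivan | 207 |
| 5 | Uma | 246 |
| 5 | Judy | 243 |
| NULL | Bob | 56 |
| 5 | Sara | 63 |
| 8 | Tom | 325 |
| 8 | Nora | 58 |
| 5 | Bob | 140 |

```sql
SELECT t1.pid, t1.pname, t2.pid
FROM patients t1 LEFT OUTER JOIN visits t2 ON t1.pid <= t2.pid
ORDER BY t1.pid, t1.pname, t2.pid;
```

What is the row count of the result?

27

LEFT JOIN keeps every row from `patients`; unmatched rows get NULL for `visits`'s columns.
Matching on t1.pid <= t2.pid. A NULL in a compared column never satisfies the condition.
- t1 (pid=8) pairs with 3 row(s) of t2.
- t1 (pid=8) pairs with 3 row(s) of t2.
- t1 (pid=8) pairs with 3 row(s) of t2.
- t1 (pid=5) pairs with 7 row(s) of t2.
- t1 (pid=8) pairs with 3 row(s) of t2.
- t1 (pid=9) has no partner → padded with NULL.
- t1 (pid=2) pairs with 7 row(s) of t2.
Total: 26 matched + 1 padded = 27 rows.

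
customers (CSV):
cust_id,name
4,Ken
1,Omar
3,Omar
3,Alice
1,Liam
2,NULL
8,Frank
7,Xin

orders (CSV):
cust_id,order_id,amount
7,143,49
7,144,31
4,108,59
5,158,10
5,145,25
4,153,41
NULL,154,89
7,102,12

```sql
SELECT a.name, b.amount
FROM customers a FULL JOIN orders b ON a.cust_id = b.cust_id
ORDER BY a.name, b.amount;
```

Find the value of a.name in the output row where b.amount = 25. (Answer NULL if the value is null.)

FULL OUTER JOIN keeps every row from both sides; unmatched rows get NULL for the other side's columns.
Matching on a.cust_id = b.cust_id. A NULL in a compared column never satisfies the condition.
- a[0] cust_id=4 → 2 match(es) in b → 2 row(s).
- a[1] cust_id=1 → no match; kept with NULLs on the b side.
- a[2] cust_id=3 → no match; kept with NULLs on the b side.
- a[3] cust_id=3 → no match; kept with NULLs on the b side.
- a[4] cust_id=1 → no match; kept with NULLs on the b side.
- a[5] cust_id=2 → no match; kept with NULLs on the b side.
- a[6] cust_id=8 → no match; kept with NULLs on the b side.
- a[7] cust_id=7 → 3 match(es) in b → 3 row(s).
- plus 3 unmatched b row(s), each kept with NULL a columns.

NULL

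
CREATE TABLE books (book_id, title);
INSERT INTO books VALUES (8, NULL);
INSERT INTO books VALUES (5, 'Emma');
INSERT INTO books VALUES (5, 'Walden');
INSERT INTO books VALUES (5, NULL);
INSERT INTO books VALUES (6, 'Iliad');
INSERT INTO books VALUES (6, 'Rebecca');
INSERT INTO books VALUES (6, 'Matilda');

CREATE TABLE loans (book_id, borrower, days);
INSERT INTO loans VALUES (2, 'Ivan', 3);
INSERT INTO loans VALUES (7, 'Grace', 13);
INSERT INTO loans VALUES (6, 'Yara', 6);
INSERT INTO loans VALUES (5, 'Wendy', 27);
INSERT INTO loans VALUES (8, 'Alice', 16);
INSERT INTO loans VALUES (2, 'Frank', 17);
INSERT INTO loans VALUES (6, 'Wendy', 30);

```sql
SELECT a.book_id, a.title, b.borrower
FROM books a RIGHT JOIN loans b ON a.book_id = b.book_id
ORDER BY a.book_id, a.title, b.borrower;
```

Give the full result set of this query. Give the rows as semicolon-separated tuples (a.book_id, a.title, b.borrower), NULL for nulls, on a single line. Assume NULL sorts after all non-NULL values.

(5, Emma, Wendy); (5, Walden, Wendy); (5, NULL, Wendy); (6, Iliad, Wendy); (6, Iliad, Yara); (6, Matilda, Wendy); (6, Matilda, Yara); (6, Rebecca, Wendy); (6, Rebecca, Yara); (8, NULL, Alice); (NULL, NULL, Frank); (NULL, NULL, Grace); (NULL, NULL, Ivan)

RIGHT JOIN keeps every row from `loans`; unmatched rows get NULL for `books`'s columns.
Matching on a.book_id = b.book_id.
Matched pairs: 10; unmatched b rows kept: 3.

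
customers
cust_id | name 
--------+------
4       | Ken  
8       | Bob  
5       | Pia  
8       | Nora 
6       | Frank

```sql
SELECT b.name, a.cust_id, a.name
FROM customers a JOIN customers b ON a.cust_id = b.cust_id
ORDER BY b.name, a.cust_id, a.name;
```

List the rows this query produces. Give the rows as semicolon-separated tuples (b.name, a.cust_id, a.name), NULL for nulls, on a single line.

INNER JOIN keeps only pairs where the ON condition holds.
Matching on a.cust_id = b.cust_id.
Matched pairs: 7.

(Bob, 8, Bob); (Bob, 8, Nora); (Frank, 6, Frank); (Ken, 4, Ken); (Nora, 8, Bob); (Nora, 8, Nora); (Pia, 5, Pia)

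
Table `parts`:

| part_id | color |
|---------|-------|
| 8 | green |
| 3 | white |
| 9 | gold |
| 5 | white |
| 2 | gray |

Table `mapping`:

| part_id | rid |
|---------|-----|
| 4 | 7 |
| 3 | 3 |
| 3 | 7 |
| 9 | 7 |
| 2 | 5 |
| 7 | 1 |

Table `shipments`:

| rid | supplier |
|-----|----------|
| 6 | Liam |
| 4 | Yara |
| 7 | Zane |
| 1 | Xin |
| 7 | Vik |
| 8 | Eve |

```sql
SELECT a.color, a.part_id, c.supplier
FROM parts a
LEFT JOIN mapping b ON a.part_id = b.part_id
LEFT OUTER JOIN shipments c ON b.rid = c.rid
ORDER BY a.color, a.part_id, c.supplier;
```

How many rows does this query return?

Joins associate left-to-right: parts LEFT JOIN mapping on part_id gives 6 intermediate row(s).
Then LEFT JOIN `shipments c` on rid: each of those 6 rows is kept; rows whose b.rid has no match in c get NULL for c's columns.
Result: 8 row(s).

8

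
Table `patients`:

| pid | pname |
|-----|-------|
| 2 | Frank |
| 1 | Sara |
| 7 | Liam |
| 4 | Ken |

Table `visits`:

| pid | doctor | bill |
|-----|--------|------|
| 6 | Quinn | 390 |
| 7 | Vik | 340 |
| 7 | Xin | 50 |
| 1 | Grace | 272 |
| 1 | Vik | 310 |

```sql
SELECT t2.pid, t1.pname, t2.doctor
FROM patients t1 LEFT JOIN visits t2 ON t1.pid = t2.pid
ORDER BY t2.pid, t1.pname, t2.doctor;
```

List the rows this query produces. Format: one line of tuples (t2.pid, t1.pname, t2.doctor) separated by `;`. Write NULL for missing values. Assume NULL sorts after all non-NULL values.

LEFT JOIN keeps every row from `patients`; unmatched rows get NULL for `visits`'s columns.
Matching on t1.pid = t2.pid.
- t1[0] pid=2 → no match; kept with NULLs on the t2 side.
- t1[1] pid=1 → 2 match(es) in t2 → 2 row(s).
- t1[2] pid=7 → 2 match(es) in t2 → 2 row(s).
- t1[3] pid=4 → no match; kept with NULLs on the t2 side.
After projecting and ordering:
t2.pid | t1.pname | t2.doctor
1 | Sara | Grace
1 | Sara | Vik
7 | Liam | Vik
7 | Liam | Xin
NULL | Frank | NULL
NULL | Ken | NULL

(1, Sara, Grace); (1, Sara, Vik); (7, Liam, Vik); (7, Liam, Xin); (NULL, Frank, NULL); (NULL, Ken, NULL)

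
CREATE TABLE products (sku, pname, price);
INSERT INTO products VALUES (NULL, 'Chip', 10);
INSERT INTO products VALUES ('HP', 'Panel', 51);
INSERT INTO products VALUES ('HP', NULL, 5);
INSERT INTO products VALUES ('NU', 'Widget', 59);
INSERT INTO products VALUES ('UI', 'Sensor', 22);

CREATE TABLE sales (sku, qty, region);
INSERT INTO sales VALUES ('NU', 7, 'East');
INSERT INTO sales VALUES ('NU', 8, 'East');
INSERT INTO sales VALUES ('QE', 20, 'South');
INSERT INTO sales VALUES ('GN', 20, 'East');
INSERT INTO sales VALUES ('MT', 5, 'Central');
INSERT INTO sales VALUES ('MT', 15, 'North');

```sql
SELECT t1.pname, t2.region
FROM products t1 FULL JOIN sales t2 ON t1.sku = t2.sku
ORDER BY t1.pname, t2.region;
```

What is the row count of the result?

FULL OUTER JOIN keeps every row from both sides; unmatched rows get NULL for the other side's columns.
Matching on t1.sku = t2.sku. A NULL in a compared column never satisfies the condition.
- t1 row (sku=NULL): no match → kept, t2 columns NULL.
- t1 row (sku=HP): no match → kept, t2 columns NULL.
- t1 row (sku=HP): no match → kept, t2 columns NULL.
- t1 row (sku=NU): matches 2 t2 row(s) → 2 output row(s).
- t1 row (sku=UI): no match → kept, t2 columns NULL.
- 4 t2 row(s) had no t1 match → kept, t1 columns NULL.
Total: 2 matched + 8 padded = 10 rows.

10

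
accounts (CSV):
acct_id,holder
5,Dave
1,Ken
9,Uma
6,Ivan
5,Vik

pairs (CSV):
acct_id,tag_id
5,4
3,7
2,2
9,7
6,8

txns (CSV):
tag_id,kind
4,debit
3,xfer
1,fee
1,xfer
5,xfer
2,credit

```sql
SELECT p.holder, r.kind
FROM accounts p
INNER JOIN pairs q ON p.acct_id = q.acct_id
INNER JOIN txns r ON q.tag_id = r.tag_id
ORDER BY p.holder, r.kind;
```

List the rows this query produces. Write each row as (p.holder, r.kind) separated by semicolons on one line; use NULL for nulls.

Evaluate left to right. First `accounts p INNER JOIN pairs q` on acct_id: 4 row(s).
Then INNER JOIN `txns r` on tag_id: keep only rows whose q.tag_id appears in r.

(Dave, debit); (Vik, debit)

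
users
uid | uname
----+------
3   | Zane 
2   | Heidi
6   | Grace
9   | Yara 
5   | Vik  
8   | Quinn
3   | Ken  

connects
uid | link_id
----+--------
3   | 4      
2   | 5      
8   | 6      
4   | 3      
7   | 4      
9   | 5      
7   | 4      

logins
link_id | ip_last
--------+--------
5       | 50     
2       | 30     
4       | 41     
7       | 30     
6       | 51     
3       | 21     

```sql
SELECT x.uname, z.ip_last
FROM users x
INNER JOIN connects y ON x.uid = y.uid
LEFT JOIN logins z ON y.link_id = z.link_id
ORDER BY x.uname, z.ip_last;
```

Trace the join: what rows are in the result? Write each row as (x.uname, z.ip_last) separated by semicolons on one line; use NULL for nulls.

Joins associate left-to-right: users INNER JOIN connects on uid gives 5 intermediate row(s).
Then LEFT JOIN `logins z` on link_id: each of those 5 rows is kept; rows whose y.link_id has no match in z get NULL for z's columns.

(Heidi, 50); (Ken, 41); (Quinn, 51); (Yara, 50); (Zane, 41)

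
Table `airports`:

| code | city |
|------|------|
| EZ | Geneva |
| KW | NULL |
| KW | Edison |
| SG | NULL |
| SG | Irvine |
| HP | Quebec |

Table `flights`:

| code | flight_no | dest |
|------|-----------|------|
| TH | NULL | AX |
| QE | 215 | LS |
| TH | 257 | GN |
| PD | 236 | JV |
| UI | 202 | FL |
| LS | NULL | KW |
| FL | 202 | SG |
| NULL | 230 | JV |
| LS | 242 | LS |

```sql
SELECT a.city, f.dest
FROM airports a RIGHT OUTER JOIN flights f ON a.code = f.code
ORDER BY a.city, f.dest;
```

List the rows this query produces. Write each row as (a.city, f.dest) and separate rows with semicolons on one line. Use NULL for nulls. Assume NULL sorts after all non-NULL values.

RIGHT JOIN keeps every row from `flights`; unmatched rows get NULL for `airports`'s columns.
Matching on a.code = f.code. A NULL in a compared column never satisfies the condition.
Matched pairs: 0; unmatched f rows kept: 9.

(NULL, AX); (NULL, FL); (NULL, GN); (NULL, JV); (NULL, JV); (NULL, KW); (NULL, LS); (NULL, LS); (NULL, SG)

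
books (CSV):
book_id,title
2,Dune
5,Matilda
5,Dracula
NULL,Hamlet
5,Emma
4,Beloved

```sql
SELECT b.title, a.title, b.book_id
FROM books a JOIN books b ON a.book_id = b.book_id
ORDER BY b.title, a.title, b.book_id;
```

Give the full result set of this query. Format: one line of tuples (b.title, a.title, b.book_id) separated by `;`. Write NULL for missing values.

INNER JOIN keeps only pairs where the ON condition holds.
Matching on a.book_id = b.book_id. A NULL in a compared column never satisfies the condition.
- book_id=2: 1 matching b row(s), so 1 row(s) emitted.
- book_id=5: 3 matching b row(s), so 3 row(s) emitted.
- book_id=5: 3 matching b row(s), so 3 row(s) emitted.
- book_id=NULL: no matching b row, dropped.
- book_id=5: 3 matching b row(s), so 3 row(s) emitted.
- book_id=4: 1 matching b row(s), so 1 row(s) emitted.

(Beloved, Beloved, 4); (Dracula, Dracula, 5); (Dracula, Emma, 5); (Dracula, Matilda, 5); (Dune, Dune, 2); (Emma, Dracula, 5); (Emma, Emma, 5); (Emma, Matilda, 5); (Matilda, Dracula, 5); (Matilda, Emma, 5); (Matilda, Matilda, 5)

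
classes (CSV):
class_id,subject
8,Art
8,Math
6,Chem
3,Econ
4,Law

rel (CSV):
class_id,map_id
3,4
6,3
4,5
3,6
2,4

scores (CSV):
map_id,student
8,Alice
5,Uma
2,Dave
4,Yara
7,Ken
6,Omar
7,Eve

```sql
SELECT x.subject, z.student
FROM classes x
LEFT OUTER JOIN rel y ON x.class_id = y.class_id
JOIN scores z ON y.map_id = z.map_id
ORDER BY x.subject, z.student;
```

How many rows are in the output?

3

Joins associate left-to-right: classes LEFT JOIN rel on class_id gives 6 intermediate row(s).
Then INNER JOIN `scores z` on map_id: keep only rows whose y.map_id appears in z.
Result: 3 row(s).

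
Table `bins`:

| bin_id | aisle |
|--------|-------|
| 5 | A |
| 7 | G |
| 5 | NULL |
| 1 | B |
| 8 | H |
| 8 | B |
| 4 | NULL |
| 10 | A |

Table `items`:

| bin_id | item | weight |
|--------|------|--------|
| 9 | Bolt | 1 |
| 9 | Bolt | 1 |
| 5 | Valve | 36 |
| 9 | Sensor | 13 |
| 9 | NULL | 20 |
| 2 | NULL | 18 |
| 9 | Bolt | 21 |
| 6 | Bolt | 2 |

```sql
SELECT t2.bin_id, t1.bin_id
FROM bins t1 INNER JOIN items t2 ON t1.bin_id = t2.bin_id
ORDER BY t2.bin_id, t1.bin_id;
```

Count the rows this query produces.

2

INNER JOIN keeps only pairs where the ON condition holds.
Matching on t1.bin_id = t2.bin_id.
- bin_id=5: 1 matching t2 row(s), so 1 row(s) emitted.
- bin_id=7: no matching t2 row, dropped.
- bin_id=5: 1 matching t2 row(s), so 1 row(s) emitted.
- bin_id=1: no matching t2 row, dropped.
- bin_id=8: no matching t2 row, dropped.
- bin_id=8: no matching t2 row, dropped.
- bin_id=4: no matching t2 row, dropped.
- bin_id=10: no matching t2 row, dropped.
Total: 2 rows.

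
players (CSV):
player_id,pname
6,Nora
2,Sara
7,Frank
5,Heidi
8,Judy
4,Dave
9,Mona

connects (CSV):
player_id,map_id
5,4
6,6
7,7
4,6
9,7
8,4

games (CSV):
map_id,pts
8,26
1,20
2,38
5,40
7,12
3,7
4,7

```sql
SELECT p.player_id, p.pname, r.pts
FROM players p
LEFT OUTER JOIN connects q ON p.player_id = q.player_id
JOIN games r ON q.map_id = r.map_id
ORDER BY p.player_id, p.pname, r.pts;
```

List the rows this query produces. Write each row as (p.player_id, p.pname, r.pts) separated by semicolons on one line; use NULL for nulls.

Step 1 — p LEFT JOIN q on player_id → 7 row(s).
Then INNER JOIN `games r` on map_id: keep only rows whose q.map_id appears in r.

(5, Heidi, 7); (7, Frank, 12); (8, Judy, 7); (9, Mona, 12)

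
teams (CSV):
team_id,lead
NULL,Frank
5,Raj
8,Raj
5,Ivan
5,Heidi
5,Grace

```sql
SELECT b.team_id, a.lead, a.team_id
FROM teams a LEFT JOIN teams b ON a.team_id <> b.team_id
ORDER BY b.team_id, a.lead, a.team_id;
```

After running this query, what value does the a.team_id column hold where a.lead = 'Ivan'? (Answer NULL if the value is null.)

LEFT JOIN keeps every row from `teams a`; unmatched rows get NULL for `teams b`'s columns.
Matching on a.team_id <> b.team_id. A NULL in a compared column never satisfies the condition.
Matched pairs: 8; unmatched a rows kept: 1.

5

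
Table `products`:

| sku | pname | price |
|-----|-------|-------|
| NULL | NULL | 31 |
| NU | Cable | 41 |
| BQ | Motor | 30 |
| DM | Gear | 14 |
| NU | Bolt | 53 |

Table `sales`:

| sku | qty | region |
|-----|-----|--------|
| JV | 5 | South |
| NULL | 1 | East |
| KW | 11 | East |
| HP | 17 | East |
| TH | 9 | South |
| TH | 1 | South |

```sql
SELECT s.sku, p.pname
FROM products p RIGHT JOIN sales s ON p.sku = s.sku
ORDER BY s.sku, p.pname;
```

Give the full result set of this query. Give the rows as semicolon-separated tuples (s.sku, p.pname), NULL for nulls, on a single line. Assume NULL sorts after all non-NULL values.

RIGHT JOIN keeps every row from `sales`; unmatched rows get NULL for `products`'s columns.
Matching on p.sku = s.sku. A NULL in a compared column never satisfies the condition.
Matched pairs: 0; unmatched s rows kept: 6.

(HP, NULL); (JV, NULL); (KW, NULL); (TH, NULL); (TH, NULL); (NULL, NULL)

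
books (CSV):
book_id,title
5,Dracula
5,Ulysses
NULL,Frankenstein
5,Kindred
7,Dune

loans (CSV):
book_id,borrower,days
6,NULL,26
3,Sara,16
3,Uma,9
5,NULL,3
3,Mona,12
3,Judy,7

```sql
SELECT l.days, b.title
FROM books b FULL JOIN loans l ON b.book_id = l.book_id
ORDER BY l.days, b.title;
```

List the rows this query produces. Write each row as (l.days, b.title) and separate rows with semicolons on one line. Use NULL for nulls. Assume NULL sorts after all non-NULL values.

(3, Dracula); (3, Kindred); (3, Ulysses); (7, NULL); (9, NULL); (12, NULL); (16, NULL); (26, NULL); (NULL, Dune); (NULL, Frankenstein)

FULL OUTER JOIN keeps every row from both sides; unmatched rows get NULL for the other side's columns.
Matching on b.book_id = l.book_id. A NULL in a compared column never satisfies the condition.
- book_id=5: 1 matching l row(s), so 1 row(s) emitted.
- book_id=5: 1 matching l row(s), so 1 row(s) emitted.
- book_id=NULL: no l row matches, row kept with l columns NULL.
- book_id=5: 1 matching l row(s), so 1 row(s) emitted.
- book_id=7: no l row matches, row kept with l columns NULL.
- 5 l row(s) had no b match → kept, b columns NULL.
After projecting and ordering:
l.days | b.title
3 | Dracula
3 | Kindred
3 | Ulysses
7 | NULL
9 | NULL
12 | NULL
16 | NULL
26 | NULL
NULL | Dune
NULL | Frankenstein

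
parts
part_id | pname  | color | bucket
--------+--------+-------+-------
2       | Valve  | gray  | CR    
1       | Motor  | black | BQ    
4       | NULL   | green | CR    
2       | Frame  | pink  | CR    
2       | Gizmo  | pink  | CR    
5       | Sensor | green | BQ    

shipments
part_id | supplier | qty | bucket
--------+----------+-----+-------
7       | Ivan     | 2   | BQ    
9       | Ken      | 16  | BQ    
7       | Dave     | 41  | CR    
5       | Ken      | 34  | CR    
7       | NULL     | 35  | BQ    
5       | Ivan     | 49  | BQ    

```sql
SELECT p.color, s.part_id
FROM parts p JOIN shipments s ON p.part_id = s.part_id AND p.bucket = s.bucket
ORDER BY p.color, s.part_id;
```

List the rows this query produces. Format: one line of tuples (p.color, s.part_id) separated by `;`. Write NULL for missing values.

(green, 5)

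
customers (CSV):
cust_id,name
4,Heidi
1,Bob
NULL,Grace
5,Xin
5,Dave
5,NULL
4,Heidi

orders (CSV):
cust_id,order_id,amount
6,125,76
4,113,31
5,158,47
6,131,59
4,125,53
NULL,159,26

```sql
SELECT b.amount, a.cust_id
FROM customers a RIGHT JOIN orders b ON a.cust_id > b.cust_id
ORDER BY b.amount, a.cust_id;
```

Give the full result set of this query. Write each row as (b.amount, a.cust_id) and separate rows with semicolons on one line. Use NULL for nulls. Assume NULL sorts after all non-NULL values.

RIGHT JOIN keeps every row from `orders`; unmatched rows get NULL for `customers`'s columns.
Matching on a.cust_id > b.cust_id. A NULL in a compared column never satisfies the condition.
- a[0] cust_id=4 → no match.
- a[1] cust_id=1 → no match.
- a[2] cust_id=NULL → no match.
- a[3] cust_id=5 → 2 match(es) in b → 2 row(s).
- a[4] cust_id=5 → 2 match(es) in b → 2 row(s).
- a[5] cust_id=5 → 2 match(es) in b → 2 row(s).
- a[6] cust_id=4 → no match.
- 4 b row(s) had no a match → kept, a columns NULL.
After projecting and ordering:
b.amount | a.cust_id
26 | NULL
31 | 5
31 | 5
31 | 5
47 | NULL
53 | 5
53 | 5
53 | 5
59 | NULL
76 | NULL

(26, NULL); (31, 5); (31, 5); (31, 5); (47, NULL); (53, 5); (53, 5); (53, 5); (59, NULL); (76, NULL)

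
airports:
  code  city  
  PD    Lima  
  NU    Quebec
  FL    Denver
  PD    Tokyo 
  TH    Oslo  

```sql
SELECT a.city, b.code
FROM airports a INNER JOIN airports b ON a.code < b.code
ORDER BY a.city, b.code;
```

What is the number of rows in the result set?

INNER JOIN keeps only pairs where the ON condition holds.
Matching on a.code < b.code.
Matched pairs: 9.
Total: 9 rows.

9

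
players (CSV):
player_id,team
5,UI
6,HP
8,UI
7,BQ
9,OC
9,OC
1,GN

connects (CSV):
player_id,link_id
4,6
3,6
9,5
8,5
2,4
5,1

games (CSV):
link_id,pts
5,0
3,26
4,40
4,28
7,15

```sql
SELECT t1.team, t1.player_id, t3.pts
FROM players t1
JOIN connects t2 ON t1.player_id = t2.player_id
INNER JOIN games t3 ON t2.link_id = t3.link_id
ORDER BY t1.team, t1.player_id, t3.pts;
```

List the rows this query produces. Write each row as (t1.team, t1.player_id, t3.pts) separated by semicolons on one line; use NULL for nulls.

(OC, 9, 0); (OC, 9, 0); (UI, 8, 0)

Joins associate left-to-right: players INNER JOIN connects on player_id gives 4 intermediate row(s).
Then INNER JOIN `games t3` on link_id: keep only rows whose t2.link_id appears in t3.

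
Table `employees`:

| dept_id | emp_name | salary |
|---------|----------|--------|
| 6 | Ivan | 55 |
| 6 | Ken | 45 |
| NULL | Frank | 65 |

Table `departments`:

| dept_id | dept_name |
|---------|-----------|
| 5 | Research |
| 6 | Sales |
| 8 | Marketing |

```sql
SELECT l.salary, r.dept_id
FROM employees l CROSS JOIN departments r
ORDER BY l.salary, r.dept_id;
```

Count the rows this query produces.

CROSS JOIN pairs every row of `employees` with every row of `departments`: 3 × 3 = 9 rows.

9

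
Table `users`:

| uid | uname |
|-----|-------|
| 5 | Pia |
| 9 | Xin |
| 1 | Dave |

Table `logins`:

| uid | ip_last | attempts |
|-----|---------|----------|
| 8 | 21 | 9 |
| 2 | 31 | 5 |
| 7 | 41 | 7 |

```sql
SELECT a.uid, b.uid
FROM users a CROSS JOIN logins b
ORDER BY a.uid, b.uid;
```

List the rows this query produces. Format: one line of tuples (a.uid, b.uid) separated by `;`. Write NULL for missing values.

(1, 2); (1, 7); (1, 8); (5, 2); (5, 7); (5, 8); (9, 2); (9, 7); (9, 8)

CROSS JOIN pairs every row of `users` with every row of `logins`: 3 × 3 = 9 rows.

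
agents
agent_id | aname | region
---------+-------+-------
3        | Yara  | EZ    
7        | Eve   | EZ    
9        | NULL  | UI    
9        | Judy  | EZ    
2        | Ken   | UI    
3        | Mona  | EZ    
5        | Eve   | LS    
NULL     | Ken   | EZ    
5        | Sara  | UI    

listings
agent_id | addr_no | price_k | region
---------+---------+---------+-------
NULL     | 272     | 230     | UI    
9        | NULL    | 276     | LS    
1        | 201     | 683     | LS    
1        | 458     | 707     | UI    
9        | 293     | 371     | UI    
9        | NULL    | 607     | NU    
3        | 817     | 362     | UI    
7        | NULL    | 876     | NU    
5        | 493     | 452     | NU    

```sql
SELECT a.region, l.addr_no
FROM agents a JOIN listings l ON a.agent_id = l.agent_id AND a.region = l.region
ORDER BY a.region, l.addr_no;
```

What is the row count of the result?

1

INNER JOIN keeps only pairs where the ON condition holds.
Matching on a.agent_id = l.agent_id AND a.region = l.region. A NULL in a compared column never satisfies the condition.
- a[0] agent_id=3, region=EZ → no match; dropped.
- a[1] agent_id=7, region=EZ → no match; dropped.
- a[2] agent_id=9, region=UI → 1 match(es) in l → 1 row(s).
- a[3] agent_id=9, region=EZ → no match; dropped.
- a[4] agent_id=2, region=UI → no match; dropped.
- a[5] agent_id=3, region=EZ → no match; dropped.
- a[6] agent_id=5, region=LS → no match; dropped.
- a[7] agent_id=NULL, region=EZ → no match; dropped.
- a[8] agent_id=5, region=UI → no match; dropped.
Total: 1 rows.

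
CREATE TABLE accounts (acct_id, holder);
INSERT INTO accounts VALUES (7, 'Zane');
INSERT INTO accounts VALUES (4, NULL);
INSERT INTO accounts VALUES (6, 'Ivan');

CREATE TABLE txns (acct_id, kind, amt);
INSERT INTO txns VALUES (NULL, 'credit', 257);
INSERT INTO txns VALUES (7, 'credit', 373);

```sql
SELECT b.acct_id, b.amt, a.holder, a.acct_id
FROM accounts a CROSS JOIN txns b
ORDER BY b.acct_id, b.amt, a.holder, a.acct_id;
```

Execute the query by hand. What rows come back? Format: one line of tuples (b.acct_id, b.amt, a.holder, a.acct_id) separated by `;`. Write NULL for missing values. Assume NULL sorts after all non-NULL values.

(7, 373, Ivan, 6); (7, 373, Zane, 7); (7, 373, NULL, 4); (NULL, 257, Ivan, 6); (NULL, 257, Zane, 7); (NULL, 257, NULL, 4)

CROSS JOIN pairs every row of `accounts` with every row of `txns`: 3 × 2 = 6 rows.
After projecting and ordering:
b.acct_id | b.amt | a.holder | a.acct_id
7 | 373 | Ivan | 6
7 | 373 | Zane | 7
7 | 373 | NULL | 4
NULL | 257 | Ivan | 6
NULL | 257 | Zane | 7
NULL | 257 | NULL | 4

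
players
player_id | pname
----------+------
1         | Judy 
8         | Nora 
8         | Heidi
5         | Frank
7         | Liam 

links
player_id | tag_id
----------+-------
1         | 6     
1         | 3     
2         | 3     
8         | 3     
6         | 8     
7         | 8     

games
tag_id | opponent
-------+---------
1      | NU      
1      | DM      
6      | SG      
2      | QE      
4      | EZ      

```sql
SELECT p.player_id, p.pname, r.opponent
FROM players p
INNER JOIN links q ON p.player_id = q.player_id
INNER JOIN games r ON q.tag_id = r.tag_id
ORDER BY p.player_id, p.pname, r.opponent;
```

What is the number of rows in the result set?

1

Joins associate left-to-right: players INNER JOIN links on player_id gives 5 intermediate row(s).
Then INNER JOIN `games r` on tag_id: keep only rows whose q.tag_id appears in r.
Result: 1 row(s).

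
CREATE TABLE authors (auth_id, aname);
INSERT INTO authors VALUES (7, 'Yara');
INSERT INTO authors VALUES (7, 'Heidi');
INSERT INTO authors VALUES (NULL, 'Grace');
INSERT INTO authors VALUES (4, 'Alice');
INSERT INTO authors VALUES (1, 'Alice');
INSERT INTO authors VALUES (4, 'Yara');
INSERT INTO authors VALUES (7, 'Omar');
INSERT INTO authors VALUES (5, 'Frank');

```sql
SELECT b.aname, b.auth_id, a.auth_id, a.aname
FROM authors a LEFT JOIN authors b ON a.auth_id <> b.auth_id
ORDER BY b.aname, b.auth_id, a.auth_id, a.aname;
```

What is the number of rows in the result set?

35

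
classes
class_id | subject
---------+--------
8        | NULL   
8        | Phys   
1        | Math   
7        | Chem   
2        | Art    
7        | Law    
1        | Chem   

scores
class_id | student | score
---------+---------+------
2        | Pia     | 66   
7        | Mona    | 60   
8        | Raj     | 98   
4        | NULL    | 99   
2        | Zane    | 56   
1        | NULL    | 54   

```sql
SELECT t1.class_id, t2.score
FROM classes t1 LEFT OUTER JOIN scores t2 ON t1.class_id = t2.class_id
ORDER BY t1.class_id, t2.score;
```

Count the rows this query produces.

LEFT JOIN keeps every row from `classes`; unmatched rows get NULL for `scores`'s columns.
Matching on t1.class_id = t2.class_id.
- t1 (class_id=8) pairs with 1 row(s) of t2.
- t1 (class_id=8) pairs with 1 row(s) of t2.
- t1 (class_id=1) pairs with 1 row(s) of t2.
- t1 (class_id=7) pairs with 1 row(s) of t2.
- t1 (class_id=2) pairs with 2 row(s) of t2.
- t1 (class_id=7) pairs with 1 row(s) of t2.
- t1 (class_id=1) pairs with 1 row(s) of t2.
Total: 8 rows.

8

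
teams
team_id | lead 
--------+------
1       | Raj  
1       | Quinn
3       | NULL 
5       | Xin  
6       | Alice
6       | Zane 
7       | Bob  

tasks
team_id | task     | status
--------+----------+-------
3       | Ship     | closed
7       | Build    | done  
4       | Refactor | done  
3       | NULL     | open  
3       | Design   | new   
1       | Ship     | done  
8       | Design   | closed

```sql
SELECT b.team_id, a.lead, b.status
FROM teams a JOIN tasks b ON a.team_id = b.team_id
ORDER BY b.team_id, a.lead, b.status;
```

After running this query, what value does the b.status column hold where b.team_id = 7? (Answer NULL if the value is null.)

INNER JOIN keeps only pairs where the ON condition holds.
Matching on a.team_id = b.team_id.
- a (team_id=1) pairs with 1 row(s) of b.
- a (team_id=1) pairs with 1 row(s) of b.
- a (team_id=3) pairs with 3 row(s) of b.
- a (team_id=5) has no partner → excluded.
- a (team_id=6) has no partner → excluded.
- a (team_id=6) has no partner → excluded.
- a (team_id=7) pairs with 1 row(s) of b.

done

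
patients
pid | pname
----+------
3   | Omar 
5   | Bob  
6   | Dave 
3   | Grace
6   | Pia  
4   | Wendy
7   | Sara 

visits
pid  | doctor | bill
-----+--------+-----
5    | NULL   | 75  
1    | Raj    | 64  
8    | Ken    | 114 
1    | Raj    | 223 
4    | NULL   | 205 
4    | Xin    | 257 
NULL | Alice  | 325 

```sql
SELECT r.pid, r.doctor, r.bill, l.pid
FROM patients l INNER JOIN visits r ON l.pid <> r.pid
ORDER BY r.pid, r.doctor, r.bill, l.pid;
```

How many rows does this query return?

39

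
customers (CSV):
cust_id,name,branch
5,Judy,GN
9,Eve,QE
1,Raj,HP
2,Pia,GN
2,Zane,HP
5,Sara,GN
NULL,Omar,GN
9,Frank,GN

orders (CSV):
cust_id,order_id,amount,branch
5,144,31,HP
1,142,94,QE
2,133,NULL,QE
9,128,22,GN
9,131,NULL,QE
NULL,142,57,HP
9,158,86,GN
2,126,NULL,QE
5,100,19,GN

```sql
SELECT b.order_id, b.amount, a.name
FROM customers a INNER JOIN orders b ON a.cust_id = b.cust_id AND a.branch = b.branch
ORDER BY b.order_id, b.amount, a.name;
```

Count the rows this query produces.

INNER JOIN keeps only pairs where the ON condition holds.
Matching on a.cust_id = b.cust_id AND a.branch = b.branch. A NULL in a compared column never satisfies the condition.
Matched pairs: 5.
Total: 5 rows.

5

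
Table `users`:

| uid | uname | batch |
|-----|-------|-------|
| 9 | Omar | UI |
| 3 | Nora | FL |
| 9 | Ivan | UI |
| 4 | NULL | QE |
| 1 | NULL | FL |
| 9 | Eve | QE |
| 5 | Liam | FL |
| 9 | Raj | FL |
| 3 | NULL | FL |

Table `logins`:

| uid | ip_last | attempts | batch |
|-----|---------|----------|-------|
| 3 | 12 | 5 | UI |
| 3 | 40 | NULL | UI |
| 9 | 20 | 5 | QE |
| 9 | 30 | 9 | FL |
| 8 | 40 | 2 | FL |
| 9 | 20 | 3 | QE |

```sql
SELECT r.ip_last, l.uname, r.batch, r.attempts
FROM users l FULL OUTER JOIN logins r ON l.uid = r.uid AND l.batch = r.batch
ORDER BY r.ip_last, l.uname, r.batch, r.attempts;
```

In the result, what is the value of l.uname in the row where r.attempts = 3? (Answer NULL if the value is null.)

FULL OUTER JOIN keeps every row from both sides; unmatched rows get NULL for the other side's columns.
Matching on l.uid = r.uid AND l.batch = r.batch.
Matched pairs: 3; unmatched l rows kept: 7; unmatched r rows kept: 3.

Eve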